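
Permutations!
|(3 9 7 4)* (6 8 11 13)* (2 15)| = 4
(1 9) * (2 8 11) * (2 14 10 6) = (1 9)(2 8 11 14 10 6) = [0, 9, 8, 3, 4, 5, 2, 7, 11, 1, 6, 14, 12, 13, 10]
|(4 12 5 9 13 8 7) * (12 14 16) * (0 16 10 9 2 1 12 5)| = |(0 16 5 2 1 12)(4 14 10 9 13 8 7)| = 42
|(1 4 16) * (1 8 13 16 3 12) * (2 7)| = |(1 4 3 12)(2 7)(8 13 16)| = 12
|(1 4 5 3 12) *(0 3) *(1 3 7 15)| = 6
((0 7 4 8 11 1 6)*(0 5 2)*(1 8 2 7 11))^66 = ((0 11 8 1 6 5 7 4 2))^66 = (0 1 7)(2 8 5)(4 11 6)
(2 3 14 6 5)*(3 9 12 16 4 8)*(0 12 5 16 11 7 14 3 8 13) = (0 12 11 7 14 6 16 4 13)(2 9 5) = [12, 1, 9, 3, 13, 2, 16, 14, 8, 5, 10, 7, 11, 0, 6, 15, 4]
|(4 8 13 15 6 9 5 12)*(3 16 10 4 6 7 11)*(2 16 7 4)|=12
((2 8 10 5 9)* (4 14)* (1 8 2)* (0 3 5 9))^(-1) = (0 5 3)(1 9 10 8)(4 14)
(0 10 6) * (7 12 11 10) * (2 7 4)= (0 4 2 7 12 11 10 6)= [4, 1, 7, 3, 2, 5, 0, 12, 8, 9, 6, 10, 11]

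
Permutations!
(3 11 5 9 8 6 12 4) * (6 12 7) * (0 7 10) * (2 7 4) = [4, 1, 7, 11, 3, 9, 10, 6, 12, 8, 0, 5, 2] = (0 4 3 11 5 9 8 12 2 7 6 10)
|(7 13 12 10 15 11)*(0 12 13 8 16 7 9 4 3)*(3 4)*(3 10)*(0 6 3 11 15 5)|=|(0 12 11 9 10 5)(3 6)(7 8 16)|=6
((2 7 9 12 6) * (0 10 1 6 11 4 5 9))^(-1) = (0 7 2 6 1 10)(4 11 12 9 5)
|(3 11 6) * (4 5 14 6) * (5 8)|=|(3 11 4 8 5 14 6)|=7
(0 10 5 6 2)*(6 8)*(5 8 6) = (0 10 8 5 6 2) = [10, 1, 0, 3, 4, 6, 2, 7, 5, 9, 8]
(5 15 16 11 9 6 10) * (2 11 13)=(2 11 9 6 10 5 15 16 13)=[0, 1, 11, 3, 4, 15, 10, 7, 8, 6, 5, 9, 12, 2, 14, 16, 13]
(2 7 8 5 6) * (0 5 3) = (0 5 6 2 7 8 3) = [5, 1, 7, 0, 4, 6, 2, 8, 3]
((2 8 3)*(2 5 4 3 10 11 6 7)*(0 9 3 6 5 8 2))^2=(0 3 10 5 6)(4 7 9 8 11)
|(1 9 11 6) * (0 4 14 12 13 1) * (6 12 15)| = |(0 4 14 15 6)(1 9 11 12 13)| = 5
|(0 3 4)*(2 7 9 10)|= 12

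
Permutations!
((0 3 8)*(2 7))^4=(0 3 8)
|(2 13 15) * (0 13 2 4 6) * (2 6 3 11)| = 8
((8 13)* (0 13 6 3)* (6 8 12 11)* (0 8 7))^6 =(0 8 6 12)(3 11 13 7)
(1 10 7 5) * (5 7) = (1 10 5) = [0, 10, 2, 3, 4, 1, 6, 7, 8, 9, 5]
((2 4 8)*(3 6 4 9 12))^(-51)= ((2 9 12 3 6 4 8))^(-51)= (2 4 3 9 8 6 12)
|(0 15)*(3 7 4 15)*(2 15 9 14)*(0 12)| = 9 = |(0 3 7 4 9 14 2 15 12)|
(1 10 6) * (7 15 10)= (1 7 15 10 6)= [0, 7, 2, 3, 4, 5, 1, 15, 8, 9, 6, 11, 12, 13, 14, 10]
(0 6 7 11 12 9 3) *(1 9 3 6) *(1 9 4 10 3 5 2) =(0 9 6 7 11 12 5 2 1 4 10 3) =[9, 4, 1, 0, 10, 2, 7, 11, 8, 6, 3, 12, 5]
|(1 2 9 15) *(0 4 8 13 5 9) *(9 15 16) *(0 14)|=|(0 4 8 13 5 15 1 2 14)(9 16)|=18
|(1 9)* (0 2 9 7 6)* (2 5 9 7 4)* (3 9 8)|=|(0 5 8 3 9 1 4 2 7 6)|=10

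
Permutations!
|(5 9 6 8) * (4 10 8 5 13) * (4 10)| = |(5 9 6)(8 13 10)| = 3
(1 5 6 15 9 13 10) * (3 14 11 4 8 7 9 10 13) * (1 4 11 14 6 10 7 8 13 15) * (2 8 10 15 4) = (1 5 15 7 9 3 6)(2 8 10)(4 13) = [0, 5, 8, 6, 13, 15, 1, 9, 10, 3, 2, 11, 12, 4, 14, 7]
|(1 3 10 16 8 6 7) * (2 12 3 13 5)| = |(1 13 5 2 12 3 10 16 8 6 7)| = 11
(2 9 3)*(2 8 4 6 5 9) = (3 8 4 6 5 9) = [0, 1, 2, 8, 6, 9, 5, 7, 4, 3]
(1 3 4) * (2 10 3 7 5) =[0, 7, 10, 4, 1, 2, 6, 5, 8, 9, 3] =(1 7 5 2 10 3 4)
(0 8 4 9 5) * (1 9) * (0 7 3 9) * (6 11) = (0 8 4 1)(3 9 5 7)(6 11) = [8, 0, 2, 9, 1, 7, 11, 3, 4, 5, 10, 6]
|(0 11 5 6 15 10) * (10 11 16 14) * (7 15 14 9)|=10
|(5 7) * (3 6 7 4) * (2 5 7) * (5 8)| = 6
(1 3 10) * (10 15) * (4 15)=(1 3 4 15 10)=[0, 3, 2, 4, 15, 5, 6, 7, 8, 9, 1, 11, 12, 13, 14, 10]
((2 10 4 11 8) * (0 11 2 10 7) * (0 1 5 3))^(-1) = ((0 11 8 10 4 2 7 1 5 3))^(-1) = (0 3 5 1 7 2 4 10 8 11)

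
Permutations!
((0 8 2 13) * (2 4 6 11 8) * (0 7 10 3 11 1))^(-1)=(0 1 6 4 8 11 3 10 7 13 2)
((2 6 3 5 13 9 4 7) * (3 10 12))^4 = (2 3 4 10 13)(5 7 12 9 6)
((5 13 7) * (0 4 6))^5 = (0 6 4)(5 7 13)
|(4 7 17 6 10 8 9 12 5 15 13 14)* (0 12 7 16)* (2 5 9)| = 15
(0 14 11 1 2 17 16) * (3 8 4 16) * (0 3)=[14, 2, 17, 8, 16, 5, 6, 7, 4, 9, 10, 1, 12, 13, 11, 15, 3, 0]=(0 14 11 1 2 17)(3 8 4 16)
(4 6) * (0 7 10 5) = (0 7 10 5)(4 6) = [7, 1, 2, 3, 6, 0, 4, 10, 8, 9, 5]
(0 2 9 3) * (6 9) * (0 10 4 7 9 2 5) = (0 5)(2 6)(3 10 4 7 9) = [5, 1, 6, 10, 7, 0, 2, 9, 8, 3, 4]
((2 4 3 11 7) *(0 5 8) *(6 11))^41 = (0 8 5)(2 7 11 6 3 4)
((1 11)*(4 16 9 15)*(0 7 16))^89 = ((0 7 16 9 15 4)(1 11))^89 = (0 4 15 9 16 7)(1 11)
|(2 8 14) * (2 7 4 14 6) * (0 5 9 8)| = |(0 5 9 8 6 2)(4 14 7)| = 6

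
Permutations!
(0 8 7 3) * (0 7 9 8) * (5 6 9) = (3 7)(5 6 9 8) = [0, 1, 2, 7, 4, 6, 9, 3, 5, 8]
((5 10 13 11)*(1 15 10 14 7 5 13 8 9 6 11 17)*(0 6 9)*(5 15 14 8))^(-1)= (0 8 5 10 15 7 14 1 17 13 11 6)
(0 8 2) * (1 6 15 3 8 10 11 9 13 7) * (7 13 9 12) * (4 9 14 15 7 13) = (0 10 11 12 13 4 9 14 15 3 8 2)(1 6 7) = [10, 6, 0, 8, 9, 5, 7, 1, 2, 14, 11, 12, 13, 4, 15, 3]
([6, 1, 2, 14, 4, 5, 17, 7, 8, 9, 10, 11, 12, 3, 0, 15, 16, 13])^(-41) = [6, 1, 2, 14, 4, 5, 17, 7, 8, 9, 10, 11, 12, 3, 0, 15, 16, 13]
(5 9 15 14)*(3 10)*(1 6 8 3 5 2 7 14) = (1 6 8 3 10 5 9 15)(2 7 14) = [0, 6, 7, 10, 4, 9, 8, 14, 3, 15, 5, 11, 12, 13, 2, 1]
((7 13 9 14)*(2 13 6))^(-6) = (14)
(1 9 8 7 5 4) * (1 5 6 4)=[0, 9, 2, 3, 5, 1, 4, 6, 7, 8]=(1 9 8 7 6 4 5)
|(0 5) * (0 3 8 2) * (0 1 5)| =5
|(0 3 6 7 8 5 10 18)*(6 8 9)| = 6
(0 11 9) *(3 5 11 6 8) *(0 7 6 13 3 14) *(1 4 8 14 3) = [13, 4, 2, 5, 8, 11, 14, 6, 3, 7, 10, 9, 12, 1, 0] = (0 13 1 4 8 3 5 11 9 7 6 14)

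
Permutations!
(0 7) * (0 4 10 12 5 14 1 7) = (1 7 4 10 12 5 14) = [0, 7, 2, 3, 10, 14, 6, 4, 8, 9, 12, 11, 5, 13, 1]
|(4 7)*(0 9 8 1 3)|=|(0 9 8 1 3)(4 7)|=10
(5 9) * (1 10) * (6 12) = (1 10)(5 9)(6 12) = [0, 10, 2, 3, 4, 9, 12, 7, 8, 5, 1, 11, 6]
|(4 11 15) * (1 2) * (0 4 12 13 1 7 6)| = 10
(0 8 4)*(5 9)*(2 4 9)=(0 8 9 5 2 4)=[8, 1, 4, 3, 0, 2, 6, 7, 9, 5]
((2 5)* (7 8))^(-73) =(2 5)(7 8)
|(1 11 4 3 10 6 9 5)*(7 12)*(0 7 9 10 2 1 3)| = 10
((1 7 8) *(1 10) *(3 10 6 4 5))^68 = ((1 7 8 6 4 5 3 10))^68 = (1 4)(3 8)(5 7)(6 10)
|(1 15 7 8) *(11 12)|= 4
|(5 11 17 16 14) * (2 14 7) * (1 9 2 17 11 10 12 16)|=|(1 9 2 14 5 10 12 16 7 17)|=10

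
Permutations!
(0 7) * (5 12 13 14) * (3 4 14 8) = (0 7)(3 4 14 5 12 13 8) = [7, 1, 2, 4, 14, 12, 6, 0, 3, 9, 10, 11, 13, 8, 5]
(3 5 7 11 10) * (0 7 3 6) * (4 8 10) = (0 7 11 4 8 10 6)(3 5) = [7, 1, 2, 5, 8, 3, 0, 11, 10, 9, 6, 4]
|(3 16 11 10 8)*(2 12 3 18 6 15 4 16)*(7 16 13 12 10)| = 30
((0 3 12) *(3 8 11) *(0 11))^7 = (0 8)(3 12 11)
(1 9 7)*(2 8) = (1 9 7)(2 8) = [0, 9, 8, 3, 4, 5, 6, 1, 2, 7]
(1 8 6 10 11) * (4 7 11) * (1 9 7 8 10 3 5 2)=[0, 10, 1, 5, 8, 2, 3, 11, 6, 7, 4, 9]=(1 10 4 8 6 3 5 2)(7 11 9)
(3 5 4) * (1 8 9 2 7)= (1 8 9 2 7)(3 5 4)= [0, 8, 7, 5, 3, 4, 6, 1, 9, 2]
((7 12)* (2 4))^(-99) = (2 4)(7 12)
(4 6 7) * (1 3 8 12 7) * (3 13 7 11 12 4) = (1 13 7 3 8 4 6)(11 12) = [0, 13, 2, 8, 6, 5, 1, 3, 4, 9, 10, 12, 11, 7]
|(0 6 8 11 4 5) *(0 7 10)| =8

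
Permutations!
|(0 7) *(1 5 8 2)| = 4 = |(0 7)(1 5 8 2)|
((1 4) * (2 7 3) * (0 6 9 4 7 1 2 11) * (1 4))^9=((0 6 9 1 7 3 11)(2 4))^9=(0 9 7 11 6 1 3)(2 4)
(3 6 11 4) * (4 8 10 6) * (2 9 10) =(2 9 10 6 11 8)(3 4) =[0, 1, 9, 4, 3, 5, 11, 7, 2, 10, 6, 8]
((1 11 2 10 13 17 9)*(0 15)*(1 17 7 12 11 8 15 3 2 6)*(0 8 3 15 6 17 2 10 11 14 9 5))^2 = ((0 15 8 6 1 3 10 13 7 12 14 9 2 11 17 5))^2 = (0 8 1 10 7 14 2 17)(3 13 12 9 11 5 15 6)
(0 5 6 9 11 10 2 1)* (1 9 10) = [5, 0, 9, 3, 4, 6, 10, 7, 8, 11, 2, 1] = (0 5 6 10 2 9 11 1)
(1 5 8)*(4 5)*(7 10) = [0, 4, 2, 3, 5, 8, 6, 10, 1, 9, 7] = (1 4 5 8)(7 10)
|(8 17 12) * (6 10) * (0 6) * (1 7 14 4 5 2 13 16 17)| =33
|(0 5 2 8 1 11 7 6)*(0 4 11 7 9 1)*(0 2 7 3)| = |(0 5 7 6 4 11 9 1 3)(2 8)| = 18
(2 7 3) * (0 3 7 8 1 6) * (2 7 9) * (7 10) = (0 3 10 7 9 2 8 1 6) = [3, 6, 8, 10, 4, 5, 0, 9, 1, 2, 7]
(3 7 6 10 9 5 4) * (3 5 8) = (3 7 6 10 9 8)(4 5) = [0, 1, 2, 7, 5, 4, 10, 6, 3, 8, 9]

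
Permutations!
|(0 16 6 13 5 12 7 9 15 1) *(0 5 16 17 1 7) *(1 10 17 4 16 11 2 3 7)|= 14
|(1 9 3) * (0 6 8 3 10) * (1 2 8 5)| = |(0 6 5 1 9 10)(2 8 3)| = 6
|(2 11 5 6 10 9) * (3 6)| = 7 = |(2 11 5 3 6 10 9)|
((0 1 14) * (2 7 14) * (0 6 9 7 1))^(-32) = (14)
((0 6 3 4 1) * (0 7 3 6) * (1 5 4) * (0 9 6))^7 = (0 9 6)(1 7 3)(4 5)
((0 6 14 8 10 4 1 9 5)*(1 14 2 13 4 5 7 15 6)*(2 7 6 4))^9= ((0 1 9 6 7 15 4 14 8 10 5)(2 13))^9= (0 10 14 15 6 1 5 8 4 7 9)(2 13)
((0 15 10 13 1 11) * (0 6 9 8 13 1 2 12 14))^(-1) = (0 14 12 2 13 8 9 6 11 1 10 15)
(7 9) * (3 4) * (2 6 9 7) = (2 6 9)(3 4) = [0, 1, 6, 4, 3, 5, 9, 7, 8, 2]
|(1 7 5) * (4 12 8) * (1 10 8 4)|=|(1 7 5 10 8)(4 12)|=10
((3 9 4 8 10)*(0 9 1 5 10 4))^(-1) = (0 9)(1 3 10 5)(4 8)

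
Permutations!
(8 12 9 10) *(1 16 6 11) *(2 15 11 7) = (1 16 6 7 2 15 11)(8 12 9 10) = [0, 16, 15, 3, 4, 5, 7, 2, 12, 10, 8, 1, 9, 13, 14, 11, 6]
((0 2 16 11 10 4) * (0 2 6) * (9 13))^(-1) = ((0 6)(2 16 11 10 4)(9 13))^(-1) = (0 6)(2 4 10 11 16)(9 13)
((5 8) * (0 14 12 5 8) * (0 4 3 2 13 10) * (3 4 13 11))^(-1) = (0 10 13 5 12 14)(2 3 11)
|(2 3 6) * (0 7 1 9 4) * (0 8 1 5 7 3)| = |(0 3 6 2)(1 9 4 8)(5 7)| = 4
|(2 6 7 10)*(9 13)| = 4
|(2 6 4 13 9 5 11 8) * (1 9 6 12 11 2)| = 21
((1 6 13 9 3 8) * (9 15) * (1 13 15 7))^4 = (1 3)(6 8)(7 9)(13 15)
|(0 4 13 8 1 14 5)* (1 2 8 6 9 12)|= 18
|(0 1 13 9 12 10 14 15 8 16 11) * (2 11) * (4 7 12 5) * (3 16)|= |(0 1 13 9 5 4 7 12 10 14 15 8 3 16 2 11)|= 16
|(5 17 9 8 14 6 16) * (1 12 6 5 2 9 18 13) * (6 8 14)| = 12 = |(1 12 8 6 16 2 9 14 5 17 18 13)|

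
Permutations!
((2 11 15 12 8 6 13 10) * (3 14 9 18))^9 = ((2 11 15 12 8 6 13 10)(3 14 9 18))^9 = (2 11 15 12 8 6 13 10)(3 14 9 18)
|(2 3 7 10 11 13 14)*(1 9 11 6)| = 10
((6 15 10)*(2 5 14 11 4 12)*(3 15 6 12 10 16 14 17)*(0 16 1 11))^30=(17)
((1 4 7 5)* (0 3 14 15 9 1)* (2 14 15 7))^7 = ((0 3 15 9 1 4 2 14 7 5))^7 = (0 14 1 3 7 4 15 5 2 9)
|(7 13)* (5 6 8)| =6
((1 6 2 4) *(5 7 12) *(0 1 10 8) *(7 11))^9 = (0 6 4 8 1 2 10)(5 11 7 12)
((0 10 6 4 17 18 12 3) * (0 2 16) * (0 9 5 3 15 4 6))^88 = (2 5 16 3 9)(4 12 17 15 18)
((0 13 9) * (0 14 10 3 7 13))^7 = (3 7 13 9 14 10)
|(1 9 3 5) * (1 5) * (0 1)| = |(0 1 9 3)| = 4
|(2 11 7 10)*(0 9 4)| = 12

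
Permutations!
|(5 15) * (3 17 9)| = |(3 17 9)(5 15)| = 6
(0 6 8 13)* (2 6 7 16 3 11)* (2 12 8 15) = (0 7 16 3 11 12 8 13)(2 6 15) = [7, 1, 6, 11, 4, 5, 15, 16, 13, 9, 10, 12, 8, 0, 14, 2, 3]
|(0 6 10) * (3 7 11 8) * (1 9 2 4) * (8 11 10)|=12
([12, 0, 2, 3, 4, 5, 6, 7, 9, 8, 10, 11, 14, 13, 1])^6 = (0 14)(1 12)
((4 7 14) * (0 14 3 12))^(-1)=((0 14 4 7 3 12))^(-1)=(0 12 3 7 4 14)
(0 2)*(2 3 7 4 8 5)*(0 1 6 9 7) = [3, 6, 1, 0, 8, 2, 9, 4, 5, 7] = (0 3)(1 6 9 7 4 8 5 2)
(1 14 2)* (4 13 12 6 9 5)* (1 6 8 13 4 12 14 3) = (1 3)(2 6 9 5 12 8 13 14) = [0, 3, 6, 1, 4, 12, 9, 7, 13, 5, 10, 11, 8, 14, 2]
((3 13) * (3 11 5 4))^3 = ((3 13 11 5 4))^3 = (3 5 13 4 11)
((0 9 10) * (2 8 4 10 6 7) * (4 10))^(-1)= (0 10 8 2 7 6 9)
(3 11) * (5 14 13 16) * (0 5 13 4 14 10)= (0 5 10)(3 11)(4 14)(13 16)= [5, 1, 2, 11, 14, 10, 6, 7, 8, 9, 0, 3, 12, 16, 4, 15, 13]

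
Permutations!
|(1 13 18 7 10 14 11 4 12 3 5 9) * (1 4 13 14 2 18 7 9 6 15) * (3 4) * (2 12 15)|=|(1 14 11 13 7 10 12 4 15)(2 18 9 3 5 6)|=18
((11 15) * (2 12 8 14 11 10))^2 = (2 8 11 10 12 14 15)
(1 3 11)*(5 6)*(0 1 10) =[1, 3, 2, 11, 4, 6, 5, 7, 8, 9, 0, 10] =(0 1 3 11 10)(5 6)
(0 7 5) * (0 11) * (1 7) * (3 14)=[1, 7, 2, 14, 4, 11, 6, 5, 8, 9, 10, 0, 12, 13, 3]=(0 1 7 5 11)(3 14)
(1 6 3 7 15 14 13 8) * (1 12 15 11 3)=[0, 6, 2, 7, 4, 5, 1, 11, 12, 9, 10, 3, 15, 8, 13, 14]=(1 6)(3 7 11)(8 12 15 14 13)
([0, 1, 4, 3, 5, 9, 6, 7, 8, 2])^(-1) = (2 9 5 4)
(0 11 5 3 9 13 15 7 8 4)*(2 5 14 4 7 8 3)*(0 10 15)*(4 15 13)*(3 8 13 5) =(0 11 14 15 13)(2 3 9 4 10 5)(7 8) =[11, 1, 3, 9, 10, 2, 6, 8, 7, 4, 5, 14, 12, 0, 15, 13]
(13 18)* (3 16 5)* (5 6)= (3 16 6 5)(13 18)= [0, 1, 2, 16, 4, 3, 5, 7, 8, 9, 10, 11, 12, 18, 14, 15, 6, 17, 13]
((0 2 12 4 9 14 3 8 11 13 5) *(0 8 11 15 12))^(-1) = ((0 2)(3 11 13 5 8 15 12 4 9 14))^(-1) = (0 2)(3 14 9 4 12 15 8 5 13 11)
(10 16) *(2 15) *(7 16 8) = (2 15)(7 16 10 8) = [0, 1, 15, 3, 4, 5, 6, 16, 7, 9, 8, 11, 12, 13, 14, 2, 10]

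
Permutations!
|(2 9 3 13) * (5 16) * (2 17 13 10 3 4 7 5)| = 6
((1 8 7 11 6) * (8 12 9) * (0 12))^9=((0 12 9 8 7 11 6 1))^9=(0 12 9 8 7 11 6 1)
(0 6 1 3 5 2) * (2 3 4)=(0 6 1 4 2)(3 5)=[6, 4, 0, 5, 2, 3, 1]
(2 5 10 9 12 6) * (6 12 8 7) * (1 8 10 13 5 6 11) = (1 8 7 11)(2 6)(5 13)(9 10) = [0, 8, 6, 3, 4, 13, 2, 11, 7, 10, 9, 1, 12, 5]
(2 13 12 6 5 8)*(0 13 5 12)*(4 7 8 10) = (0 13)(2 5 10 4 7 8)(6 12) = [13, 1, 5, 3, 7, 10, 12, 8, 2, 9, 4, 11, 6, 0]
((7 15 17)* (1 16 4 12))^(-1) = (1 12 4 16)(7 17 15)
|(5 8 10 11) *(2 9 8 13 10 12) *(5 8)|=8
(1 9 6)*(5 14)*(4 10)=(1 9 6)(4 10)(5 14)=[0, 9, 2, 3, 10, 14, 1, 7, 8, 6, 4, 11, 12, 13, 5]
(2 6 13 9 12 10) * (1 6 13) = [0, 6, 13, 3, 4, 5, 1, 7, 8, 12, 2, 11, 10, 9] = (1 6)(2 13 9 12 10)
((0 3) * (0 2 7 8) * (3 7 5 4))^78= (8)(2 4)(3 5)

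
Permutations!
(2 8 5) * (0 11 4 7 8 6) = [11, 1, 6, 3, 7, 2, 0, 8, 5, 9, 10, 4] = (0 11 4 7 8 5 2 6)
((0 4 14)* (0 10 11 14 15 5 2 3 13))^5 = ((0 4 15 5 2 3 13)(10 11 14))^5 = (0 3 5 4 13 2 15)(10 14 11)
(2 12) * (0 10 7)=(0 10 7)(2 12)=[10, 1, 12, 3, 4, 5, 6, 0, 8, 9, 7, 11, 2]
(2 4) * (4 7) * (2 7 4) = (2 4 7) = [0, 1, 4, 3, 7, 5, 6, 2]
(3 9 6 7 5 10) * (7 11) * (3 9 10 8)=(3 10 9 6 11 7 5 8)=[0, 1, 2, 10, 4, 8, 11, 5, 3, 6, 9, 7]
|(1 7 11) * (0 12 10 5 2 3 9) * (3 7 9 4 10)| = |(0 12 3 4 10 5 2 7 11 1 9)| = 11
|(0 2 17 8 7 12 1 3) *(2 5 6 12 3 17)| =|(0 5 6 12 1 17 8 7 3)| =9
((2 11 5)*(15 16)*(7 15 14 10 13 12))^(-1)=((2 11 5)(7 15 16 14 10 13 12))^(-1)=(2 5 11)(7 12 13 10 14 16 15)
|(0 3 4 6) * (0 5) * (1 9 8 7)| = |(0 3 4 6 5)(1 9 8 7)| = 20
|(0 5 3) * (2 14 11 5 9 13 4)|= |(0 9 13 4 2 14 11 5 3)|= 9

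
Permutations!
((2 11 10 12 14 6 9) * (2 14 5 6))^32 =((2 11 10 12 5 6 9 14))^32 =(14)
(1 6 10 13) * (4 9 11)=(1 6 10 13)(4 9 11)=[0, 6, 2, 3, 9, 5, 10, 7, 8, 11, 13, 4, 12, 1]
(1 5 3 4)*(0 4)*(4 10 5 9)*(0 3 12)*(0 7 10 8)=(0 8)(1 9 4)(5 12 7 10)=[8, 9, 2, 3, 1, 12, 6, 10, 0, 4, 5, 11, 7]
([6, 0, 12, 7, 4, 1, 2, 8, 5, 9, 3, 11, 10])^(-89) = (0 6 2 12 10 3 7 8 5 1)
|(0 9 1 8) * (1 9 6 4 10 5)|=|(0 6 4 10 5 1 8)|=7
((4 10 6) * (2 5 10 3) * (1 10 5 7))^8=((1 10 6 4 3 2 7))^8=(1 10 6 4 3 2 7)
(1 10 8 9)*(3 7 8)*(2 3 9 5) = (1 10 9)(2 3 7 8 5) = [0, 10, 3, 7, 4, 2, 6, 8, 5, 1, 9]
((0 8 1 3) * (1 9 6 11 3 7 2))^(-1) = (0 3 11 6 9 8)(1 2 7)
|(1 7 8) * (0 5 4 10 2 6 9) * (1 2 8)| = |(0 5 4 10 8 2 6 9)(1 7)| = 8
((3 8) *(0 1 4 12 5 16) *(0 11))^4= (0 5 1 16 4 11 12)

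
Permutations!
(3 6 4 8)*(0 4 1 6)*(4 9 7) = (0 9 7 4 8 3)(1 6) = [9, 6, 2, 0, 8, 5, 1, 4, 3, 7]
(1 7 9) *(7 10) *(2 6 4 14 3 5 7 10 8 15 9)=[0, 8, 6, 5, 14, 7, 4, 2, 15, 1, 10, 11, 12, 13, 3, 9]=(1 8 15 9)(2 6 4 14 3 5 7)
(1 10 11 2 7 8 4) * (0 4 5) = [4, 10, 7, 3, 1, 0, 6, 8, 5, 9, 11, 2] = (0 4 1 10 11 2 7 8 5)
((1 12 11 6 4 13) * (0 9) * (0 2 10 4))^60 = ((0 9 2 10 4 13 1 12 11 6))^60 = (13)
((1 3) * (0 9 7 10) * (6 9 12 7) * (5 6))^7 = ((0 12 7 10)(1 3)(5 6 9))^7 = (0 10 7 12)(1 3)(5 6 9)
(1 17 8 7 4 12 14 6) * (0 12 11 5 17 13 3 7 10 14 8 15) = [12, 13, 2, 7, 11, 17, 1, 4, 10, 9, 14, 5, 8, 3, 6, 0, 16, 15] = (0 12 8 10 14 6 1 13 3 7 4 11 5 17 15)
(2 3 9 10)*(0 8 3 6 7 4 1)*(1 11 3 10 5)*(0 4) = (0 8 10 2 6 7)(1 4 11 3 9 5) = [8, 4, 6, 9, 11, 1, 7, 0, 10, 5, 2, 3]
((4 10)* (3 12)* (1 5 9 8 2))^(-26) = (12)(1 2 8 9 5)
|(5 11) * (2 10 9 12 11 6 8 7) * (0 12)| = 10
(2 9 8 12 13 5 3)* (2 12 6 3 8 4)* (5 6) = [0, 1, 9, 12, 2, 8, 3, 7, 5, 4, 10, 11, 13, 6] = (2 9 4)(3 12 13 6)(5 8)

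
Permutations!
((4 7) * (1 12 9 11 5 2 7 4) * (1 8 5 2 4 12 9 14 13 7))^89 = ((1 9 11 2)(4 12 14 13 7 8 5))^89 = (1 9 11 2)(4 8 13 12 5 7 14)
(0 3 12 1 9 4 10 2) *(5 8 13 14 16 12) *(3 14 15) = (0 14 16 12 1 9 4 10 2)(3 5 8 13 15) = [14, 9, 0, 5, 10, 8, 6, 7, 13, 4, 2, 11, 1, 15, 16, 3, 12]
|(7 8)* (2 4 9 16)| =4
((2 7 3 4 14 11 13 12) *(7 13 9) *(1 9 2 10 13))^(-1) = ((1 9 7 3 4 14 11 2)(10 13 12))^(-1) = (1 2 11 14 4 3 7 9)(10 12 13)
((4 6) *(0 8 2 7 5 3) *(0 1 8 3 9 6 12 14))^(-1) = ((0 3 1 8 2 7 5 9 6 4 12 14))^(-1) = (0 14 12 4 6 9 5 7 2 8 1 3)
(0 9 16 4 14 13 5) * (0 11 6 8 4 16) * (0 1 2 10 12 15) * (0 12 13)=(16)(0 9 1 2 10 13 5 11 6 8 4 14)(12 15)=[9, 2, 10, 3, 14, 11, 8, 7, 4, 1, 13, 6, 15, 5, 0, 12, 16]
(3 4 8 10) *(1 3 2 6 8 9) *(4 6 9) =(1 3 6 8 10 2 9) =[0, 3, 9, 6, 4, 5, 8, 7, 10, 1, 2]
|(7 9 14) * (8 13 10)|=|(7 9 14)(8 13 10)|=3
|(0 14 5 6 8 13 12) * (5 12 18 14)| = 8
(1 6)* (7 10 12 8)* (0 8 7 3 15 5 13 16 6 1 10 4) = (0 8 3 15 5 13 16 6 10 12 7 4) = [8, 1, 2, 15, 0, 13, 10, 4, 3, 9, 12, 11, 7, 16, 14, 5, 6]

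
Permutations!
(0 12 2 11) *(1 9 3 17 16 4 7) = (0 12 2 11)(1 9 3 17 16 4 7) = [12, 9, 11, 17, 7, 5, 6, 1, 8, 3, 10, 0, 2, 13, 14, 15, 4, 16]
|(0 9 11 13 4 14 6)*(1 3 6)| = 9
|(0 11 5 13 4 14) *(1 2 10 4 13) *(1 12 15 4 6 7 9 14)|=13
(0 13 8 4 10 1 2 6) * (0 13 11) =(0 11)(1 2 6 13 8 4 10) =[11, 2, 6, 3, 10, 5, 13, 7, 4, 9, 1, 0, 12, 8]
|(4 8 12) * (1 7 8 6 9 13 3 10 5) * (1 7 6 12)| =|(1 6 9 13 3 10 5 7 8)(4 12)| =18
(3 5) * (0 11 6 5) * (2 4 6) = (0 11 2 4 6 5 3) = [11, 1, 4, 0, 6, 3, 5, 7, 8, 9, 10, 2]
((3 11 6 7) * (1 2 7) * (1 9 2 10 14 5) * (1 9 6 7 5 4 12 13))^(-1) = ((1 10 14 4 12 13)(2 5 9)(3 11 7))^(-1) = (1 13 12 4 14 10)(2 9 5)(3 7 11)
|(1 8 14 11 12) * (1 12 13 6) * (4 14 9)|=8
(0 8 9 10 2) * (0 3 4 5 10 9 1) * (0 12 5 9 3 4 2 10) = (0 8 1 12 5)(2 4 9 3) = [8, 12, 4, 2, 9, 0, 6, 7, 1, 3, 10, 11, 5]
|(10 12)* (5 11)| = |(5 11)(10 12)| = 2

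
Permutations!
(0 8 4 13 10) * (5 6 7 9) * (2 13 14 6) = (0 8 4 14 6 7 9 5 2 13 10) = [8, 1, 13, 3, 14, 2, 7, 9, 4, 5, 0, 11, 12, 10, 6]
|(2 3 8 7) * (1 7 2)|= 6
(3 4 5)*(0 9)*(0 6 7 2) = (0 9 6 7 2)(3 4 5) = [9, 1, 0, 4, 5, 3, 7, 2, 8, 6]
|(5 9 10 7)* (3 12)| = |(3 12)(5 9 10 7)| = 4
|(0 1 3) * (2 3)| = 4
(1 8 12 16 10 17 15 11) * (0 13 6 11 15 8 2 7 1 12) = (0 13 6 11 12 16 10 17 8)(1 2 7) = [13, 2, 7, 3, 4, 5, 11, 1, 0, 9, 17, 12, 16, 6, 14, 15, 10, 8]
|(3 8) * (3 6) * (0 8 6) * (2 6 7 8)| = 6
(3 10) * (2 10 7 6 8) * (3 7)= (2 10 7 6 8)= [0, 1, 10, 3, 4, 5, 8, 6, 2, 9, 7]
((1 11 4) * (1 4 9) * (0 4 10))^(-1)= ((0 4 10)(1 11 9))^(-1)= (0 10 4)(1 9 11)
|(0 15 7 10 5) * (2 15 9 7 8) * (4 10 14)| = |(0 9 7 14 4 10 5)(2 15 8)| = 21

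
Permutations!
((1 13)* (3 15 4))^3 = ((1 13)(3 15 4))^3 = (15)(1 13)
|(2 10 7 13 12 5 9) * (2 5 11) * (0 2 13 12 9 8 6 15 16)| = |(0 2 10 7 12 11 13 9 5 8 6 15 16)| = 13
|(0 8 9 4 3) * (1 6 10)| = |(0 8 9 4 3)(1 6 10)| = 15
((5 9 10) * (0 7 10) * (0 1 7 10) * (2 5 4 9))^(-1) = ((0 10 4 9 1 7)(2 5))^(-1) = (0 7 1 9 4 10)(2 5)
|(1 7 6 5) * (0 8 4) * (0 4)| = |(0 8)(1 7 6 5)| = 4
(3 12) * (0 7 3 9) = (0 7 3 12 9) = [7, 1, 2, 12, 4, 5, 6, 3, 8, 0, 10, 11, 9]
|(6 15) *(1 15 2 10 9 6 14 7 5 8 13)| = 28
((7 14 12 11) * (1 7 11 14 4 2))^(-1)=((1 7 4 2)(12 14))^(-1)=(1 2 4 7)(12 14)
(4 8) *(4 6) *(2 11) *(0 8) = [8, 1, 11, 3, 0, 5, 4, 7, 6, 9, 10, 2] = (0 8 6 4)(2 11)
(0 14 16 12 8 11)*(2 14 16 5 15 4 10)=(0 16 12 8 11)(2 14 5 15 4 10)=[16, 1, 14, 3, 10, 15, 6, 7, 11, 9, 2, 0, 8, 13, 5, 4, 12]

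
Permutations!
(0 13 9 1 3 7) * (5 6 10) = (0 13 9 1 3 7)(5 6 10) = [13, 3, 2, 7, 4, 6, 10, 0, 8, 1, 5, 11, 12, 9]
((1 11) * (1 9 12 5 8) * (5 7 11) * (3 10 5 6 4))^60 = (12)(1 10 6 5 4 8 3)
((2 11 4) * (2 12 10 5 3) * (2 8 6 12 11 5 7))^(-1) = (2 7 10 12 6 8 3 5)(4 11)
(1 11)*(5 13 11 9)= (1 9 5 13 11)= [0, 9, 2, 3, 4, 13, 6, 7, 8, 5, 10, 1, 12, 11]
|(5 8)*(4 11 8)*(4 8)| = |(4 11)(5 8)| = 2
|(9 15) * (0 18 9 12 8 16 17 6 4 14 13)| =|(0 18 9 15 12 8 16 17 6 4 14 13)| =12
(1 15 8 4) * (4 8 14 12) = (1 15 14 12 4) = [0, 15, 2, 3, 1, 5, 6, 7, 8, 9, 10, 11, 4, 13, 12, 14]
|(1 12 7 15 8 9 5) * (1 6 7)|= 6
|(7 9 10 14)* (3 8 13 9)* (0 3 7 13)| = |(0 3 8)(9 10 14 13)| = 12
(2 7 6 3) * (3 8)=(2 7 6 8 3)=[0, 1, 7, 2, 4, 5, 8, 6, 3]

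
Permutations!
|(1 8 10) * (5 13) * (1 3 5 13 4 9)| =|(13)(1 8 10 3 5 4 9)| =7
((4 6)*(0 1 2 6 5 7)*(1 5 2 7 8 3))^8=((0 5 8 3 1 7)(2 6 4))^8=(0 8 1)(2 4 6)(3 7 5)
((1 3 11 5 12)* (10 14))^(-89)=(1 3 11 5 12)(10 14)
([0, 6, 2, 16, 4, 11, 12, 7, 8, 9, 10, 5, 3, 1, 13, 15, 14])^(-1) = [0, 13, 2, 12, 4, 11, 1, 7, 8, 9, 10, 5, 6, 14, 16, 15, 3]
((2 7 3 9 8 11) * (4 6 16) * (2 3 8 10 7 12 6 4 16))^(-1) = (16)(2 6 12)(3 11 8 7 10 9)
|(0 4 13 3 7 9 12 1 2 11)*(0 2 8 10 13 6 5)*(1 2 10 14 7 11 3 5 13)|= 10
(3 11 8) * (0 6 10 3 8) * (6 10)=(0 10 3 11)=[10, 1, 2, 11, 4, 5, 6, 7, 8, 9, 3, 0]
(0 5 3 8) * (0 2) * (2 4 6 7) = (0 5 3 8 4 6 7 2) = [5, 1, 0, 8, 6, 3, 7, 2, 4]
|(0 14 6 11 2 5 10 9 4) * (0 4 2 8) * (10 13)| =|(0 14 6 11 8)(2 5 13 10 9)| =5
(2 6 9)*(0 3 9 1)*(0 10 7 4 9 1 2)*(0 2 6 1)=(0 3)(1 10 7 4 9 2)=[3, 10, 1, 0, 9, 5, 6, 4, 8, 2, 7]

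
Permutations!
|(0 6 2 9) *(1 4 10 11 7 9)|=9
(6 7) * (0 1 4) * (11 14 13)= (0 1 4)(6 7)(11 14 13)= [1, 4, 2, 3, 0, 5, 7, 6, 8, 9, 10, 14, 12, 11, 13]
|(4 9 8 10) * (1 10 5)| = 6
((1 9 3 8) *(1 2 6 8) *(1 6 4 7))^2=(1 3 8 4)(2 7 9 6)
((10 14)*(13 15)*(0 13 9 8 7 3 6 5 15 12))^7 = (15)(0 13 12)(10 14)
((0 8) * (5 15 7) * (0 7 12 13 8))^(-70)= (5 12 8)(7 15 13)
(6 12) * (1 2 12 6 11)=(1 2 12 11)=[0, 2, 12, 3, 4, 5, 6, 7, 8, 9, 10, 1, 11]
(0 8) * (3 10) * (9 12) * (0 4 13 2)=(0 8 4 13 2)(3 10)(9 12)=[8, 1, 0, 10, 13, 5, 6, 7, 4, 12, 3, 11, 9, 2]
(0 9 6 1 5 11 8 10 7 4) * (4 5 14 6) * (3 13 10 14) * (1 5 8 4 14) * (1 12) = (0 9 14 6 5 11 4)(1 3 13 10 7 8 12) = [9, 3, 2, 13, 0, 11, 5, 8, 12, 14, 7, 4, 1, 10, 6]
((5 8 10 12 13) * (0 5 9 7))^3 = ((0 5 8 10 12 13 9 7))^3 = (0 10 9 5 12 7 8 13)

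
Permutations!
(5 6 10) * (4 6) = (4 6 10 5) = [0, 1, 2, 3, 6, 4, 10, 7, 8, 9, 5]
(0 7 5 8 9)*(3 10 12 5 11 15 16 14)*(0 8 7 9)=(0 9 8)(3 10 12 5 7 11 15 16 14)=[9, 1, 2, 10, 4, 7, 6, 11, 0, 8, 12, 15, 5, 13, 3, 16, 14]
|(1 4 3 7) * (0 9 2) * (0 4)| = 7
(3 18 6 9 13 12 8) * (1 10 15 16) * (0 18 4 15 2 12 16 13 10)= (0 18 6 9 10 2 12 8 3 4 15 13 16 1)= [18, 0, 12, 4, 15, 5, 9, 7, 3, 10, 2, 11, 8, 16, 14, 13, 1, 17, 6]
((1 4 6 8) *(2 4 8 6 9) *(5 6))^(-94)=((1 8)(2 4 9)(5 6))^(-94)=(2 9 4)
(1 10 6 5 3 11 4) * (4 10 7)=(1 7 4)(3 11 10 6 5)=[0, 7, 2, 11, 1, 3, 5, 4, 8, 9, 6, 10]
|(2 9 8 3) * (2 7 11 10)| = |(2 9 8 3 7 11 10)| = 7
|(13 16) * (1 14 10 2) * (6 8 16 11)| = |(1 14 10 2)(6 8 16 13 11)| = 20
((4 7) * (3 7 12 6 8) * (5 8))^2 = (3 4 6 8 7 12 5)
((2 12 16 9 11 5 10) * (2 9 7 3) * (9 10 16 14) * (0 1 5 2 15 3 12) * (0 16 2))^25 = (0 7)(1 12)(2 9)(3 15)(5 14)(11 16) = ((0 1 5 2 16 7 12 14 9 11)(3 15))^25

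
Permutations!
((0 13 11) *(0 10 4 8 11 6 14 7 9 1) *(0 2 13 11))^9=(0 8 4 10 11)(1 13 14 9 2 6 7)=((0 11 10 4 8)(1 2 13 6 14 7 9))^9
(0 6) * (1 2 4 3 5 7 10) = (0 6)(1 2 4 3 5 7 10) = [6, 2, 4, 5, 3, 7, 0, 10, 8, 9, 1]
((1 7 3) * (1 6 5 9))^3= ((1 7 3 6 5 9))^3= (1 6)(3 9)(5 7)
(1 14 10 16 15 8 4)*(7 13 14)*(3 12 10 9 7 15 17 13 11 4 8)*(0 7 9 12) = [7, 15, 2, 0, 1, 5, 6, 11, 8, 9, 16, 4, 10, 14, 12, 3, 17, 13] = (0 7 11 4 1 15 3)(10 16 17 13 14 12)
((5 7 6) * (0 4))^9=((0 4)(5 7 6))^9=(7)(0 4)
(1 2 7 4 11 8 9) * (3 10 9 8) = (1 2 7 4 11 3 10 9) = [0, 2, 7, 10, 11, 5, 6, 4, 8, 1, 9, 3]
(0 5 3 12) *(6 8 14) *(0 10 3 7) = (0 5 7)(3 12 10)(6 8 14) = [5, 1, 2, 12, 4, 7, 8, 0, 14, 9, 3, 11, 10, 13, 6]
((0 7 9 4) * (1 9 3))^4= ((0 7 3 1 9 4))^4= (0 9 3)(1 7 4)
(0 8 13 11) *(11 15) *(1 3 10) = (0 8 13 15 11)(1 3 10) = [8, 3, 2, 10, 4, 5, 6, 7, 13, 9, 1, 0, 12, 15, 14, 11]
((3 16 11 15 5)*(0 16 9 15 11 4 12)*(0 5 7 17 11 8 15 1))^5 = ((0 16 4 12 5 3 9 1)(7 17 11 8 15))^5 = (17)(0 3 4 1 5 16 9 12)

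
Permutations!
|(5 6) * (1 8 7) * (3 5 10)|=12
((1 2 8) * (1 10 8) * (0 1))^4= (10)(0 1 2)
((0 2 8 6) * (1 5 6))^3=((0 2 8 1 5 6))^3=(0 1)(2 5)(6 8)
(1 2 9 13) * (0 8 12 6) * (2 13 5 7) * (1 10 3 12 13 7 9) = [8, 7, 1, 12, 4, 9, 0, 2, 13, 5, 3, 11, 6, 10] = (0 8 13 10 3 12 6)(1 7 2)(5 9)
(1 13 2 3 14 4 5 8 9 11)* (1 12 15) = (1 13 2 3 14 4 5 8 9 11 12 15) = [0, 13, 3, 14, 5, 8, 6, 7, 9, 11, 10, 12, 15, 2, 4, 1]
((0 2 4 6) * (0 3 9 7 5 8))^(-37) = ((0 2 4 6 3 9 7 5 8))^(-37) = (0 8 5 7 9 3 6 4 2)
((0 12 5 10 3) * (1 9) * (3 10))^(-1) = (0 3 5 12)(1 9)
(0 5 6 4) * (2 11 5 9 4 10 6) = [9, 1, 11, 3, 0, 2, 10, 7, 8, 4, 6, 5] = (0 9 4)(2 11 5)(6 10)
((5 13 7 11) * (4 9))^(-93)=(4 9)(5 11 7 13)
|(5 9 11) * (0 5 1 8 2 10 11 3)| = 20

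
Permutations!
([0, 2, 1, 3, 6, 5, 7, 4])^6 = (7)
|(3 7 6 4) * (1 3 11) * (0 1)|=7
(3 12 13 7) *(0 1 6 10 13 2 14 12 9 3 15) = [1, 6, 14, 9, 4, 5, 10, 15, 8, 3, 13, 11, 2, 7, 12, 0] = (0 1 6 10 13 7 15)(2 14 12)(3 9)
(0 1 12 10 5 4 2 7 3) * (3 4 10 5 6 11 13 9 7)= (0 1 12 5 10 6 11 13 9 7 4 2 3)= [1, 12, 3, 0, 2, 10, 11, 4, 8, 7, 6, 13, 5, 9]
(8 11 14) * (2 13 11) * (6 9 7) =(2 13 11 14 8)(6 9 7) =[0, 1, 13, 3, 4, 5, 9, 6, 2, 7, 10, 14, 12, 11, 8]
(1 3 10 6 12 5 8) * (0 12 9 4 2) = [12, 3, 0, 10, 2, 8, 9, 7, 1, 4, 6, 11, 5] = (0 12 5 8 1 3 10 6 9 4 2)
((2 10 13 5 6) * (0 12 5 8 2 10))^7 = (0 2 8 13 10 6 5 12)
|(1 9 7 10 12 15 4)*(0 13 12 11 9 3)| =|(0 13 12 15 4 1 3)(7 10 11 9)| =28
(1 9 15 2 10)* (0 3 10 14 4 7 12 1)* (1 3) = (0 1 9 15 2 14 4 7 12 3 10) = [1, 9, 14, 10, 7, 5, 6, 12, 8, 15, 0, 11, 3, 13, 4, 2]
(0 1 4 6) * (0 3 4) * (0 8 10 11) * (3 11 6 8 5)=[1, 5, 2, 4, 8, 3, 11, 7, 10, 9, 6, 0]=(0 1 5 3 4 8 10 6 11)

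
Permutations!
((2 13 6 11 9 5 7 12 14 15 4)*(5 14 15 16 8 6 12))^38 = ((2 13 12 15 4)(5 7)(6 11 9 14 16 8))^38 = (2 15 13 4 12)(6 9 16)(8 11 14)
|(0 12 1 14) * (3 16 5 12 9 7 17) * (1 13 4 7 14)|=|(0 9 14)(3 16 5 12 13 4 7 17)|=24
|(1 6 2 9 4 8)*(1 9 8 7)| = 7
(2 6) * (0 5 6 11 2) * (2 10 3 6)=(0 5 2 11 10 3 6)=[5, 1, 11, 6, 4, 2, 0, 7, 8, 9, 3, 10]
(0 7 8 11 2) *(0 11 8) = (0 7)(2 11) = [7, 1, 11, 3, 4, 5, 6, 0, 8, 9, 10, 2]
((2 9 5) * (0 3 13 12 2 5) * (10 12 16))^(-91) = ((0 3 13 16 10 12 2 9))^(-91) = (0 12 13 9 10 3 2 16)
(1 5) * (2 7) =(1 5)(2 7) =[0, 5, 7, 3, 4, 1, 6, 2]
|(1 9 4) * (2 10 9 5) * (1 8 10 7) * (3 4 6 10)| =12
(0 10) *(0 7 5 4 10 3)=[3, 1, 2, 0, 10, 4, 6, 5, 8, 9, 7]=(0 3)(4 10 7 5)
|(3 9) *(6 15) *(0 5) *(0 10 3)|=10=|(0 5 10 3 9)(6 15)|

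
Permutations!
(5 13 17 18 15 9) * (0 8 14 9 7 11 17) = (0 8 14 9 5 13)(7 11 17 18 15) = [8, 1, 2, 3, 4, 13, 6, 11, 14, 5, 10, 17, 12, 0, 9, 7, 16, 18, 15]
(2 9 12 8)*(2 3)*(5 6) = (2 9 12 8 3)(5 6) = [0, 1, 9, 2, 4, 6, 5, 7, 3, 12, 10, 11, 8]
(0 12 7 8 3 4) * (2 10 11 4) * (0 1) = (0 12 7 8 3 2 10 11 4 1) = [12, 0, 10, 2, 1, 5, 6, 8, 3, 9, 11, 4, 7]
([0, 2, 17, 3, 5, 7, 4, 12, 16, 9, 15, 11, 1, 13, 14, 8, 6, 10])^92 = (1 4 15)(2 5 8)(6 10 12)(7 16 17)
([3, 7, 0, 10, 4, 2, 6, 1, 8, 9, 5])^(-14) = (0 3 10 5 2)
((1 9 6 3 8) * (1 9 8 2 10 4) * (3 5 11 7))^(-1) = ((1 8 9 6 5 11 7 3 2 10 4))^(-1) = (1 4 10 2 3 7 11 5 6 9 8)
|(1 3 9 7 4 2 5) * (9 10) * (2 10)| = |(1 3 2 5)(4 10 9 7)| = 4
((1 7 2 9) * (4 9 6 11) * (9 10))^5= (1 4 2 9 11 7 10 6)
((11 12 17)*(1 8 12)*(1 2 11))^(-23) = (1 8 12 17)(2 11)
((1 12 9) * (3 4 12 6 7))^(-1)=((1 6 7 3 4 12 9))^(-1)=(1 9 12 4 3 7 6)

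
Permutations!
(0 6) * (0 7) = [6, 1, 2, 3, 4, 5, 7, 0] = (0 6 7)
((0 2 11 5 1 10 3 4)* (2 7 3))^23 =(0 4 3 7)(1 11 10 5 2)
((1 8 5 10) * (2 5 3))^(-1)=(1 10 5 2 3 8)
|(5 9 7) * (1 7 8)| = 5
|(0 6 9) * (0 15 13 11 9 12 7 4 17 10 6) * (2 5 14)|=|(2 5 14)(4 17 10 6 12 7)(9 15 13 11)|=12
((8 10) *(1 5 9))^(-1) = (1 9 5)(8 10)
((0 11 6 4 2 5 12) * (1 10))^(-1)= (0 12 5 2 4 6 11)(1 10)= ((0 11 6 4 2 5 12)(1 10))^(-1)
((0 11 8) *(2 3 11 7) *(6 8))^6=(0 8 6 11 3 2 7)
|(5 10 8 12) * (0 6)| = 4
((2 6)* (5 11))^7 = (2 6)(5 11) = ((2 6)(5 11))^7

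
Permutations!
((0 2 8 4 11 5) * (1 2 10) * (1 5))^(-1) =((0 10 5)(1 2 8 4 11))^(-1) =(0 5 10)(1 11 4 8 2)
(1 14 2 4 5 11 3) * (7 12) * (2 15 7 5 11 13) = (1 14 15 7 12 5 13 2 4 11 3) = [0, 14, 4, 1, 11, 13, 6, 12, 8, 9, 10, 3, 5, 2, 15, 7]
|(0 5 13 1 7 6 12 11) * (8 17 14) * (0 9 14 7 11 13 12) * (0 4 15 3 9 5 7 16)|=|(0 7 6 4 15 3 9 14 8 17 16)(1 11 5 12 13)|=55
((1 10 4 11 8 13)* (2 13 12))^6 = ((1 10 4 11 8 12 2 13))^6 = (1 2 8 4)(10 13 12 11)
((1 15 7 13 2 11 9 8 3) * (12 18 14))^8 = (1 3 8 9 11 2 13 7 15)(12 14 18)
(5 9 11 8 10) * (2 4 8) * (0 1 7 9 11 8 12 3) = (0 1 7 9 8 10 5 11 2 4 12 3) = [1, 7, 4, 0, 12, 11, 6, 9, 10, 8, 5, 2, 3]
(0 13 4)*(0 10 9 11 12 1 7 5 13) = (1 7 5 13 4 10 9 11 12) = [0, 7, 2, 3, 10, 13, 6, 5, 8, 11, 9, 12, 1, 4]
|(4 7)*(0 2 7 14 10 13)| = |(0 2 7 4 14 10 13)| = 7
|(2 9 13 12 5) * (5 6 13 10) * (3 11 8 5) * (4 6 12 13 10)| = |(13)(2 9 4 6 10 3 11 8 5)| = 9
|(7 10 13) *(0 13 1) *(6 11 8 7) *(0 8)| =|(0 13 6 11)(1 8 7 10)| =4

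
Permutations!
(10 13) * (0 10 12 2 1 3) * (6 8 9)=[10, 3, 1, 0, 4, 5, 8, 7, 9, 6, 13, 11, 2, 12]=(0 10 13 12 2 1 3)(6 8 9)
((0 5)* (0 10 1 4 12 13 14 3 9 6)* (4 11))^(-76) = ((0 5 10 1 11 4 12 13 14 3 9 6))^(-76) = (0 14 11)(1 6 13)(3 4 5)(9 12 10)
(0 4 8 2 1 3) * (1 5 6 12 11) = (0 4 8 2 5 6 12 11 1 3) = [4, 3, 5, 0, 8, 6, 12, 7, 2, 9, 10, 1, 11]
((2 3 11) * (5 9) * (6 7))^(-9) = ((2 3 11)(5 9)(6 7))^(-9) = (11)(5 9)(6 7)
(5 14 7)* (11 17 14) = (5 11 17 14 7) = [0, 1, 2, 3, 4, 11, 6, 5, 8, 9, 10, 17, 12, 13, 7, 15, 16, 14]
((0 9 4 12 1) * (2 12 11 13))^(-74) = (0 12 13 4)(1 2 11 9)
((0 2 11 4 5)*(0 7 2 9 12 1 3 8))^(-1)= ((0 9 12 1 3 8)(2 11 4 5 7))^(-1)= (0 8 3 1 12 9)(2 7 5 4 11)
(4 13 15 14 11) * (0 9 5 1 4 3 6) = (0 9 5 1 4 13 15 14 11 3 6) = [9, 4, 2, 6, 13, 1, 0, 7, 8, 5, 10, 3, 12, 15, 11, 14]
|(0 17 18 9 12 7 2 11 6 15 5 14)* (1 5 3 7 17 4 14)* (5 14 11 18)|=15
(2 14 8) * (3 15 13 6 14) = (2 3 15 13 6 14 8) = [0, 1, 3, 15, 4, 5, 14, 7, 2, 9, 10, 11, 12, 6, 8, 13]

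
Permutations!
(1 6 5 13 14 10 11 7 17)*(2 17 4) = [0, 6, 17, 3, 2, 13, 5, 4, 8, 9, 11, 7, 12, 14, 10, 15, 16, 1] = (1 6 5 13 14 10 11 7 4 2 17)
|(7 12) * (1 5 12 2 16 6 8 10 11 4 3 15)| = 13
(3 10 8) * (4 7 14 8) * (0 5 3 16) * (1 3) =(0 5 1 3 10 4 7 14 8 16) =[5, 3, 2, 10, 7, 1, 6, 14, 16, 9, 4, 11, 12, 13, 8, 15, 0]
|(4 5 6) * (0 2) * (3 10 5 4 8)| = 10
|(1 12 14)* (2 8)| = 6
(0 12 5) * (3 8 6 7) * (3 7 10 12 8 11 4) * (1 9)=(0 8 6 10 12 5)(1 9)(3 11 4)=[8, 9, 2, 11, 3, 0, 10, 7, 6, 1, 12, 4, 5]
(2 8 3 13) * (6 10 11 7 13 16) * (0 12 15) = [12, 1, 8, 16, 4, 5, 10, 13, 3, 9, 11, 7, 15, 2, 14, 0, 6] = (0 12 15)(2 8 3 16 6 10 11 7 13)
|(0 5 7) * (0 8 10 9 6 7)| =10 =|(0 5)(6 7 8 10 9)|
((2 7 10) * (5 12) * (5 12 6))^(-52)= (12)(2 10 7)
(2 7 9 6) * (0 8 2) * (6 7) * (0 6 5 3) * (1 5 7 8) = [1, 5, 7, 0, 4, 3, 6, 9, 2, 8] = (0 1 5 3)(2 7 9 8)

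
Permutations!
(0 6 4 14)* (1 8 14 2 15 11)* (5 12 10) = (0 6 4 2 15 11 1 8 14)(5 12 10) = [6, 8, 15, 3, 2, 12, 4, 7, 14, 9, 5, 1, 10, 13, 0, 11]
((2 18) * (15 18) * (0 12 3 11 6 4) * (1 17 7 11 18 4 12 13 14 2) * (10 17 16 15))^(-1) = (0 4 15 16 1 18 3 12 6 11 7 17 10 2 14 13)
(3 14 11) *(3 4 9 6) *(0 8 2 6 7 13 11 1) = (0 8 2 6 3 14 1)(4 9 7 13 11) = [8, 0, 6, 14, 9, 5, 3, 13, 2, 7, 10, 4, 12, 11, 1]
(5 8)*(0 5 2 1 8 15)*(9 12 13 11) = [5, 8, 1, 3, 4, 15, 6, 7, 2, 12, 10, 9, 13, 11, 14, 0] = (0 5 15)(1 8 2)(9 12 13 11)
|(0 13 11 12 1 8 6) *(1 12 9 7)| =8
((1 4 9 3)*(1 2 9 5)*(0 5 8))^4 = (0 8 4 1 5)(2 9 3)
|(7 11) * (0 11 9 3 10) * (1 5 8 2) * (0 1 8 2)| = 10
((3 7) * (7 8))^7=(3 8 7)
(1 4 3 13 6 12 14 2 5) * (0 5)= (0 5 1 4 3 13 6 12 14 2)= [5, 4, 0, 13, 3, 1, 12, 7, 8, 9, 10, 11, 14, 6, 2]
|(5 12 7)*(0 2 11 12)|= |(0 2 11 12 7 5)|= 6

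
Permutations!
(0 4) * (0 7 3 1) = (0 4 7 3 1) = [4, 0, 2, 1, 7, 5, 6, 3]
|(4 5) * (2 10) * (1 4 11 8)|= 10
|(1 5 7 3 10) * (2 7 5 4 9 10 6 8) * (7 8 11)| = |(1 4 9 10)(2 8)(3 6 11 7)| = 4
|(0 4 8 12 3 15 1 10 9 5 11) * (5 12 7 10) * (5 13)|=13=|(0 4 8 7 10 9 12 3 15 1 13 5 11)|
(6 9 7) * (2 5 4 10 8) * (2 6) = [0, 1, 5, 3, 10, 4, 9, 2, 6, 7, 8] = (2 5 4 10 8 6 9 7)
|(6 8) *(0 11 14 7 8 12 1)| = |(0 11 14 7 8 6 12 1)| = 8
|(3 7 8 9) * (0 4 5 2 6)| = |(0 4 5 2 6)(3 7 8 9)| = 20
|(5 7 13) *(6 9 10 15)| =12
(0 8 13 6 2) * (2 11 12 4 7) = (0 8 13 6 11 12 4 7 2) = [8, 1, 0, 3, 7, 5, 11, 2, 13, 9, 10, 12, 4, 6]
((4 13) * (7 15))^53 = ((4 13)(7 15))^53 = (4 13)(7 15)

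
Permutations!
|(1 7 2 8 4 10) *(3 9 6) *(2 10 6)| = 6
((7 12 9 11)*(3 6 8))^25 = ((3 6 8)(7 12 9 11))^25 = (3 6 8)(7 12 9 11)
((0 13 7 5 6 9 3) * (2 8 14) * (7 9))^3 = ((0 13 9 3)(2 8 14)(5 6 7))^3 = (14)(0 3 9 13)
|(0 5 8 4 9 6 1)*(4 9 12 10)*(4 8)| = 9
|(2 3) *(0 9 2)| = 4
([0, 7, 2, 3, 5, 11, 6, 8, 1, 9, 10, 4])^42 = [0, 1, 2, 3, 4, 5, 6, 7, 8, 9, 10, 11]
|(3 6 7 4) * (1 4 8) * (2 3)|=7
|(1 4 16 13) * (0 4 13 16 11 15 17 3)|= 6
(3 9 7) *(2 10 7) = (2 10 7 3 9) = [0, 1, 10, 9, 4, 5, 6, 3, 8, 2, 7]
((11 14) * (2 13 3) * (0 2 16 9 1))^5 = ((0 2 13 3 16 9 1)(11 14))^5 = (0 9 3 2 1 16 13)(11 14)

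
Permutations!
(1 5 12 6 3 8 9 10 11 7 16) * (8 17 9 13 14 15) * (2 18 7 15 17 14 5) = (1 2 18 7 16)(3 14 17 9 10 11 15 8 13 5 12 6) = [0, 2, 18, 14, 4, 12, 3, 16, 13, 10, 11, 15, 6, 5, 17, 8, 1, 9, 7]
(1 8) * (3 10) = (1 8)(3 10) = [0, 8, 2, 10, 4, 5, 6, 7, 1, 9, 3]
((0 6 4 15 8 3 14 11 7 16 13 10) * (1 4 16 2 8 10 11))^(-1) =(0 10 15 4 1 14 3 8 2 7 11 13 16 6) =((0 6 16 13 11 7 2 8 3 14 1 4 15 10))^(-1)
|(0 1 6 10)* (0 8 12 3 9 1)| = |(1 6 10 8 12 3 9)| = 7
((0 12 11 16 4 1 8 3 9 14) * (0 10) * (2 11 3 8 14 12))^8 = (16)(3 12 9)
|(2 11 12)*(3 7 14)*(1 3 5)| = |(1 3 7 14 5)(2 11 12)| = 15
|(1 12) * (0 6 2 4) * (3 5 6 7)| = |(0 7 3 5 6 2 4)(1 12)| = 14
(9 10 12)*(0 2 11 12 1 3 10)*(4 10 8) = [2, 3, 11, 8, 10, 5, 6, 7, 4, 0, 1, 12, 9] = (0 2 11 12 9)(1 3 8 4 10)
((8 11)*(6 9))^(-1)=(6 9)(8 11)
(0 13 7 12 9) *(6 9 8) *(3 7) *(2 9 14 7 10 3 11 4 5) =(0 13 11 4 5 2 9)(3 10)(6 14 7 12 8) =[13, 1, 9, 10, 5, 2, 14, 12, 6, 0, 3, 4, 8, 11, 7]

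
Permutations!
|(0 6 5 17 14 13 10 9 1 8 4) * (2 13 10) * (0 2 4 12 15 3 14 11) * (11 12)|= 39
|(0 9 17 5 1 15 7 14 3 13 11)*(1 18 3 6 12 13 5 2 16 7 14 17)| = |(0 9 1 15 14 6 12 13 11)(2 16 7 17)(3 5 18)| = 36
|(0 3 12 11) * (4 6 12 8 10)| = 8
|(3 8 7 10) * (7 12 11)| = 6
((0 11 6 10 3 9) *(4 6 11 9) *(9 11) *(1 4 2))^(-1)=(0 9 11)(1 2 3 10 6 4)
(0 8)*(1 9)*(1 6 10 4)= (0 8)(1 9 6 10 4)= [8, 9, 2, 3, 1, 5, 10, 7, 0, 6, 4]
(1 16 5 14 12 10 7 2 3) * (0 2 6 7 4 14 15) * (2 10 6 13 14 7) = (0 10 4 7 13 14 12 6 2 3 1 16 5 15) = [10, 16, 3, 1, 7, 15, 2, 13, 8, 9, 4, 11, 6, 14, 12, 0, 5]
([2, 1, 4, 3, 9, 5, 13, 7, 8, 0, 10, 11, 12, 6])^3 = (0 9 4 2)(6 13)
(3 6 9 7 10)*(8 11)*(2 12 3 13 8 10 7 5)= (2 12 3 6 9 5)(8 11 10 13)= [0, 1, 12, 6, 4, 2, 9, 7, 11, 5, 13, 10, 3, 8]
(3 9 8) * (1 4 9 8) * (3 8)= (1 4 9)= [0, 4, 2, 3, 9, 5, 6, 7, 8, 1]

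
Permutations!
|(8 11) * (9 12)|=2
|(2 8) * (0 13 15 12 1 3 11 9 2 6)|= 11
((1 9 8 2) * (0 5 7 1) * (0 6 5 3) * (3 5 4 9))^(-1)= (0 3 1 7 5)(2 8 9 4 6)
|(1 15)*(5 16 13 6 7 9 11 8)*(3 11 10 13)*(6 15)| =35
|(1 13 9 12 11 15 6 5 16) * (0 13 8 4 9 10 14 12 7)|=|(0 13 10 14 12 11 15 6 5 16 1 8 4 9 7)|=15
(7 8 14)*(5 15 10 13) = [0, 1, 2, 3, 4, 15, 6, 8, 14, 9, 13, 11, 12, 5, 7, 10] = (5 15 10 13)(7 8 14)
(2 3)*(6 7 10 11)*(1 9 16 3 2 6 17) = (1 9 16 3 6 7 10 11 17) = [0, 9, 2, 6, 4, 5, 7, 10, 8, 16, 11, 17, 12, 13, 14, 15, 3, 1]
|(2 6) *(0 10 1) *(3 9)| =|(0 10 1)(2 6)(3 9)| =6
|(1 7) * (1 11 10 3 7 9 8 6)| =4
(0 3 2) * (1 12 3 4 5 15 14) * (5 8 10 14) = (0 4 8 10 14 1 12 3 2)(5 15) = [4, 12, 0, 2, 8, 15, 6, 7, 10, 9, 14, 11, 3, 13, 1, 5]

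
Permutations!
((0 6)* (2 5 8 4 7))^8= (2 4 5 7 8)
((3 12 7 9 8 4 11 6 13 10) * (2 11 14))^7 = (2 7 6 8 10 14 12 11 9 13 4 3)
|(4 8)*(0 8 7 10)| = 5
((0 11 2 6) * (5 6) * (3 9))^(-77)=((0 11 2 5 6)(3 9))^(-77)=(0 5 11 6 2)(3 9)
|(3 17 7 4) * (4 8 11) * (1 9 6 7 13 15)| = |(1 9 6 7 8 11 4 3 17 13 15)| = 11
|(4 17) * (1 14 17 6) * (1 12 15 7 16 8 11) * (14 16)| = 28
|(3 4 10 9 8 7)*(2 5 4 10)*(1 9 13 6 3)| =12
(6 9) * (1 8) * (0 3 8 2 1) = (0 3 8)(1 2)(6 9) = [3, 2, 1, 8, 4, 5, 9, 7, 0, 6]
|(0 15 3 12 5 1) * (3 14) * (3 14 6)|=|(0 15 6 3 12 5 1)|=7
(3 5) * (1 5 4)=(1 5 3 4)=[0, 5, 2, 4, 1, 3]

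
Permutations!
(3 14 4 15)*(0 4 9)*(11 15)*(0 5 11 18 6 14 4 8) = (0 8)(3 4 18 6 14 9 5 11 15) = [8, 1, 2, 4, 18, 11, 14, 7, 0, 5, 10, 15, 12, 13, 9, 3, 16, 17, 6]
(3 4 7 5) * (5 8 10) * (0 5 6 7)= [5, 1, 2, 4, 0, 3, 7, 8, 10, 9, 6]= (0 5 3 4)(6 7 8 10)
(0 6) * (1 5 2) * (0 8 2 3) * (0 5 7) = [6, 7, 1, 5, 4, 3, 8, 0, 2] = (0 6 8 2 1 7)(3 5)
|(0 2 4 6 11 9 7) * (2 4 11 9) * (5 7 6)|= 4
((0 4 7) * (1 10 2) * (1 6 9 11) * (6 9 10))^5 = ((0 4 7)(1 6 10 2 9 11))^5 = (0 7 4)(1 11 9 2 10 6)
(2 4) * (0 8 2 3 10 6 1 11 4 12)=(0 8 2 12)(1 11 4 3 10 6)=[8, 11, 12, 10, 3, 5, 1, 7, 2, 9, 6, 4, 0]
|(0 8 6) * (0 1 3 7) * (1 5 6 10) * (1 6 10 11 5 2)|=|(0 8 11 5 10 6 2 1 3 7)|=10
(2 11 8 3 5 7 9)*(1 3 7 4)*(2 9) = (1 3 5 4)(2 11 8 7) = [0, 3, 11, 5, 1, 4, 6, 2, 7, 9, 10, 8]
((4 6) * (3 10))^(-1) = (3 10)(4 6) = ((3 10)(4 6))^(-1)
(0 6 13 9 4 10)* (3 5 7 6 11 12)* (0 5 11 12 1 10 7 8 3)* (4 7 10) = (0 12)(1 4 10 5 8 3 11)(6 13 9 7) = [12, 4, 2, 11, 10, 8, 13, 6, 3, 7, 5, 1, 0, 9]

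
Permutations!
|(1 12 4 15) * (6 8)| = 4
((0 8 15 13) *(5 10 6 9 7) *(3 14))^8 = (15)(5 9 10 7 6)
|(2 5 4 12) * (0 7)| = 4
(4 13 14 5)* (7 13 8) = (4 8 7 13 14 5) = [0, 1, 2, 3, 8, 4, 6, 13, 7, 9, 10, 11, 12, 14, 5]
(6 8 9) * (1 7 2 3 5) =(1 7 2 3 5)(6 8 9) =[0, 7, 3, 5, 4, 1, 8, 2, 9, 6]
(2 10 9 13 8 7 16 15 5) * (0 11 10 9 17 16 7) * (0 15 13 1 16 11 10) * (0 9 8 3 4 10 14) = (0 14)(1 16 13 3 4 10 17 11 9)(2 8 15 5) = [14, 16, 8, 4, 10, 2, 6, 7, 15, 1, 17, 9, 12, 3, 0, 5, 13, 11]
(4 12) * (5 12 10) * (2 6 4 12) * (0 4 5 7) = (12)(0 4 10 7)(2 6 5) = [4, 1, 6, 3, 10, 2, 5, 0, 8, 9, 7, 11, 12]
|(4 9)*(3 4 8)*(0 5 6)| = |(0 5 6)(3 4 9 8)| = 12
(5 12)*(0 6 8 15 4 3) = (0 6 8 15 4 3)(5 12) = [6, 1, 2, 0, 3, 12, 8, 7, 15, 9, 10, 11, 5, 13, 14, 4]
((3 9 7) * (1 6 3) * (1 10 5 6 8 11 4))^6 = (1 11)(4 8)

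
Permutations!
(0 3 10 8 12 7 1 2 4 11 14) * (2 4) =(0 3 10 8 12 7 1 4 11 14) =[3, 4, 2, 10, 11, 5, 6, 1, 12, 9, 8, 14, 7, 13, 0]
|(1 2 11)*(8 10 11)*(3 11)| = 6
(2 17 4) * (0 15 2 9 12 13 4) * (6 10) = [15, 1, 17, 3, 9, 5, 10, 7, 8, 12, 6, 11, 13, 4, 14, 2, 16, 0] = (0 15 2 17)(4 9 12 13)(6 10)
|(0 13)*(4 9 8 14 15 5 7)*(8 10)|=|(0 13)(4 9 10 8 14 15 5 7)|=8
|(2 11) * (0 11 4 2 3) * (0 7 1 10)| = 6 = |(0 11 3 7 1 10)(2 4)|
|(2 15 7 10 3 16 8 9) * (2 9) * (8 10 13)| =15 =|(2 15 7 13 8)(3 16 10)|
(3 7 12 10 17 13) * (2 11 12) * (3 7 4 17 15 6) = [0, 1, 11, 4, 17, 5, 3, 2, 8, 9, 15, 12, 10, 7, 14, 6, 16, 13] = (2 11 12 10 15 6 3 4 17 13 7)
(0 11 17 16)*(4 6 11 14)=[14, 1, 2, 3, 6, 5, 11, 7, 8, 9, 10, 17, 12, 13, 4, 15, 0, 16]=(0 14 4 6 11 17 16)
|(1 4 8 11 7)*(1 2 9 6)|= 8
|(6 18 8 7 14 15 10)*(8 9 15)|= |(6 18 9 15 10)(7 14 8)|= 15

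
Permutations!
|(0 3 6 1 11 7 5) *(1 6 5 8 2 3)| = |(0 1 11 7 8 2 3 5)| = 8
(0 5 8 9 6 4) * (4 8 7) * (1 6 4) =(0 5 7 1 6 8 9 4) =[5, 6, 2, 3, 0, 7, 8, 1, 9, 4]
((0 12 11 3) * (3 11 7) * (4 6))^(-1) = (0 3 7 12)(4 6)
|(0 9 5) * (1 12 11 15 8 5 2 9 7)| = |(0 7 1 12 11 15 8 5)(2 9)| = 8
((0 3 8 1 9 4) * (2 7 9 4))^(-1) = ((0 3 8 1 4)(2 7 9))^(-1) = (0 4 1 8 3)(2 9 7)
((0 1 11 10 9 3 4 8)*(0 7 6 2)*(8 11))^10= ((0 1 8 7 6 2)(3 4 11 10 9))^10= (11)(0 6 8)(1 2 7)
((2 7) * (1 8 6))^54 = ((1 8 6)(2 7))^54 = (8)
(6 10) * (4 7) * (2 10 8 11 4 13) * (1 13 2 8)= [0, 13, 10, 3, 7, 5, 1, 2, 11, 9, 6, 4, 12, 8]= (1 13 8 11 4 7 2 10 6)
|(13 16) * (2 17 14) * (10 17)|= |(2 10 17 14)(13 16)|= 4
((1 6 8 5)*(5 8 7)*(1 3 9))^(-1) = (1 9 3 5 7 6)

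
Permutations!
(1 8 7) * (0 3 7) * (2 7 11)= (0 3 11 2 7 1 8)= [3, 8, 7, 11, 4, 5, 6, 1, 0, 9, 10, 2]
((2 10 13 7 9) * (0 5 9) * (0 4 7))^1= ((0 5 9 2 10 13)(4 7))^1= (0 5 9 2 10 13)(4 7)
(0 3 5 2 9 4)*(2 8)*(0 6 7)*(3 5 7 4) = (0 5 8 2 9 3 7)(4 6) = [5, 1, 9, 7, 6, 8, 4, 0, 2, 3]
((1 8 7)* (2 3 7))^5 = (8)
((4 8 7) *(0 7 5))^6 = (0 7 4 8 5)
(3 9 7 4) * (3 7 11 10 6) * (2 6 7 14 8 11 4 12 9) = (2 6 3)(4 14 8 11 10 7 12 9) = [0, 1, 6, 2, 14, 5, 3, 12, 11, 4, 7, 10, 9, 13, 8]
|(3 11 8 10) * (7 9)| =4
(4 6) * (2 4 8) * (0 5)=(0 5)(2 4 6 8)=[5, 1, 4, 3, 6, 0, 8, 7, 2]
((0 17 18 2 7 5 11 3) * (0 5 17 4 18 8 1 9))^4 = ((0 4 18 2 7 17 8 1 9)(3 5 11))^4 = (0 7 9 2 1 18 8 4 17)(3 5 11)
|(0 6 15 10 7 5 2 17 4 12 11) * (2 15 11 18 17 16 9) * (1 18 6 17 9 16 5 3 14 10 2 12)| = |(0 17 4 1 18 9 12 6 11)(2 5 15)(3 14 10 7)| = 36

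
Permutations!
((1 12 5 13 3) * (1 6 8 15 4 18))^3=((1 12 5 13 3 6 8 15 4 18))^3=(1 13 8 18 5 6 4 12 3 15)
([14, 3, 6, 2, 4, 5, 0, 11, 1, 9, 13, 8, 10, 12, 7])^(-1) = [6, 8, 3, 1, 4, 5, 2, 14, 11, 9, 12, 7, 13, 10, 0]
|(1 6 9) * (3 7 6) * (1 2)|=6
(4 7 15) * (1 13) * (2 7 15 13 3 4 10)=(1 3 4 15 10 2 7 13)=[0, 3, 7, 4, 15, 5, 6, 13, 8, 9, 2, 11, 12, 1, 14, 10]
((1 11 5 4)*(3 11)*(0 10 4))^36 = ((0 10 4 1 3 11 5))^36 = (0 10 4 1 3 11 5)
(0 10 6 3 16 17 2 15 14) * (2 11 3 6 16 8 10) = (0 2 15 14)(3 8 10 16 17 11) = [2, 1, 15, 8, 4, 5, 6, 7, 10, 9, 16, 3, 12, 13, 0, 14, 17, 11]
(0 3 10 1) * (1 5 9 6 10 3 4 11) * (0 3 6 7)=[4, 3, 2, 6, 11, 9, 10, 0, 8, 7, 5, 1]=(0 4 11 1 3 6 10 5 9 7)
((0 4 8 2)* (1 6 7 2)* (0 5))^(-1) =((0 4 8 1 6 7 2 5))^(-1) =(0 5 2 7 6 1 8 4)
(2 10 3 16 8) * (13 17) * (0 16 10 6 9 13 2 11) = (0 16 8 11)(2 6 9 13 17)(3 10) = [16, 1, 6, 10, 4, 5, 9, 7, 11, 13, 3, 0, 12, 17, 14, 15, 8, 2]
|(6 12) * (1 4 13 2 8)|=10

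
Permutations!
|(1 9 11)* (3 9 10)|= |(1 10 3 9 11)|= 5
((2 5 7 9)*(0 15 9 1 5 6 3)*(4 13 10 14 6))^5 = ((0 15 9 2 4 13 10 14 6 3)(1 5 7))^5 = (0 13)(1 7 5)(2 6)(3 4)(9 14)(10 15)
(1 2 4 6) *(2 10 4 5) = (1 10 4 6)(2 5) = [0, 10, 5, 3, 6, 2, 1, 7, 8, 9, 4]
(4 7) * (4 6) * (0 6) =(0 6 4 7) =[6, 1, 2, 3, 7, 5, 4, 0]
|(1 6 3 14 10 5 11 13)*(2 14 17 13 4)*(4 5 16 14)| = |(1 6 3 17 13)(2 4)(5 11)(10 16 14)| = 30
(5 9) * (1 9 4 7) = (1 9 5 4 7) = [0, 9, 2, 3, 7, 4, 6, 1, 8, 5]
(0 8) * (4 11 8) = (0 4 11 8) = [4, 1, 2, 3, 11, 5, 6, 7, 0, 9, 10, 8]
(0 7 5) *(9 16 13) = (0 7 5)(9 16 13) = [7, 1, 2, 3, 4, 0, 6, 5, 8, 16, 10, 11, 12, 9, 14, 15, 13]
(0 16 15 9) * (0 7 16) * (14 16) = (7 14 16 15 9) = [0, 1, 2, 3, 4, 5, 6, 14, 8, 7, 10, 11, 12, 13, 16, 9, 15]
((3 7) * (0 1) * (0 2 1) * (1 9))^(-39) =(9)(3 7)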